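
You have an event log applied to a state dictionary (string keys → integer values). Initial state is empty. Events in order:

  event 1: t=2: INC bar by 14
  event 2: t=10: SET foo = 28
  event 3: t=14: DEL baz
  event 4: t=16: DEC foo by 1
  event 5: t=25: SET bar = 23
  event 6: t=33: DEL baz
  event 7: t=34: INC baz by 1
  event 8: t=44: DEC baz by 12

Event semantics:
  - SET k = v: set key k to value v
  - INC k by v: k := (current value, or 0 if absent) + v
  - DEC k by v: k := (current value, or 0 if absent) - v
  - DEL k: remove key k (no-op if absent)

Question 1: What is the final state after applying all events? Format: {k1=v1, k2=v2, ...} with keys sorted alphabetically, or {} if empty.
  after event 1 (t=2: INC bar by 14): {bar=14}
  after event 2 (t=10: SET foo = 28): {bar=14, foo=28}
  after event 3 (t=14: DEL baz): {bar=14, foo=28}
  after event 4 (t=16: DEC foo by 1): {bar=14, foo=27}
  after event 5 (t=25: SET bar = 23): {bar=23, foo=27}
  after event 6 (t=33: DEL baz): {bar=23, foo=27}
  after event 7 (t=34: INC baz by 1): {bar=23, baz=1, foo=27}
  after event 8 (t=44: DEC baz by 12): {bar=23, baz=-11, foo=27}

Answer: {bar=23, baz=-11, foo=27}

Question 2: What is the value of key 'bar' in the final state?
Track key 'bar' through all 8 events:
  event 1 (t=2: INC bar by 14): bar (absent) -> 14
  event 2 (t=10: SET foo = 28): bar unchanged
  event 3 (t=14: DEL baz): bar unchanged
  event 4 (t=16: DEC foo by 1): bar unchanged
  event 5 (t=25: SET bar = 23): bar 14 -> 23
  event 6 (t=33: DEL baz): bar unchanged
  event 7 (t=34: INC baz by 1): bar unchanged
  event 8 (t=44: DEC baz by 12): bar unchanged
Final: bar = 23

Answer: 23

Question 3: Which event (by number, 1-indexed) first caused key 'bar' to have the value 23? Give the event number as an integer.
Looking for first event where bar becomes 23:
  event 1: bar = 14
  event 2: bar = 14
  event 3: bar = 14
  event 4: bar = 14
  event 5: bar 14 -> 23  <-- first match

Answer: 5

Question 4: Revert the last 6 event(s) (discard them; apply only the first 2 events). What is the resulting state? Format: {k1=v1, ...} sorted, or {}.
Answer: {bar=14, foo=28}

Derivation:
Keep first 2 events (discard last 6):
  after event 1 (t=2: INC bar by 14): {bar=14}
  after event 2 (t=10: SET foo = 28): {bar=14, foo=28}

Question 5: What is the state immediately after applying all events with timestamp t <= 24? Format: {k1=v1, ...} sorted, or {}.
Apply events with t <= 24 (4 events):
  after event 1 (t=2: INC bar by 14): {bar=14}
  after event 2 (t=10: SET foo = 28): {bar=14, foo=28}
  after event 3 (t=14: DEL baz): {bar=14, foo=28}
  after event 4 (t=16: DEC foo by 1): {bar=14, foo=27}

Answer: {bar=14, foo=27}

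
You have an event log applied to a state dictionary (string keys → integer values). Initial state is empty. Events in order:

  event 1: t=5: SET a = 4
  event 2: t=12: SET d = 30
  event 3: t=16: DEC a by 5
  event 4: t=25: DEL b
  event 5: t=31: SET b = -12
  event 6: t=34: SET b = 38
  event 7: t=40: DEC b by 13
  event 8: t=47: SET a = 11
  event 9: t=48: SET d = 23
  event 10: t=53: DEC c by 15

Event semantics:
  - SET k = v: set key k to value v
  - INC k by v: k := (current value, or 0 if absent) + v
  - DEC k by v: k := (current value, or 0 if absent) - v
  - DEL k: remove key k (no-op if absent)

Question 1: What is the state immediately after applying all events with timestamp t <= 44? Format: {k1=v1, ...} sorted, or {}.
Apply events with t <= 44 (7 events):
  after event 1 (t=5: SET a = 4): {a=4}
  after event 2 (t=12: SET d = 30): {a=4, d=30}
  after event 3 (t=16: DEC a by 5): {a=-1, d=30}
  after event 4 (t=25: DEL b): {a=-1, d=30}
  after event 5 (t=31: SET b = -12): {a=-1, b=-12, d=30}
  after event 6 (t=34: SET b = 38): {a=-1, b=38, d=30}
  after event 7 (t=40: DEC b by 13): {a=-1, b=25, d=30}

Answer: {a=-1, b=25, d=30}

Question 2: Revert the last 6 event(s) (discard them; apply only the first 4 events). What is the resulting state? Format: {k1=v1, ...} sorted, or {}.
Keep first 4 events (discard last 6):
  after event 1 (t=5: SET a = 4): {a=4}
  after event 2 (t=12: SET d = 30): {a=4, d=30}
  after event 3 (t=16: DEC a by 5): {a=-1, d=30}
  after event 4 (t=25: DEL b): {a=-1, d=30}

Answer: {a=-1, d=30}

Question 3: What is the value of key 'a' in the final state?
Track key 'a' through all 10 events:
  event 1 (t=5: SET a = 4): a (absent) -> 4
  event 2 (t=12: SET d = 30): a unchanged
  event 3 (t=16: DEC a by 5): a 4 -> -1
  event 4 (t=25: DEL b): a unchanged
  event 5 (t=31: SET b = -12): a unchanged
  event 6 (t=34: SET b = 38): a unchanged
  event 7 (t=40: DEC b by 13): a unchanged
  event 8 (t=47: SET a = 11): a -1 -> 11
  event 9 (t=48: SET d = 23): a unchanged
  event 10 (t=53: DEC c by 15): a unchanged
Final: a = 11

Answer: 11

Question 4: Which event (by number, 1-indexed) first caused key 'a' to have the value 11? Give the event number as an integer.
Answer: 8

Derivation:
Looking for first event where a becomes 11:
  event 1: a = 4
  event 2: a = 4
  event 3: a = -1
  event 4: a = -1
  event 5: a = -1
  event 6: a = -1
  event 7: a = -1
  event 8: a -1 -> 11  <-- first match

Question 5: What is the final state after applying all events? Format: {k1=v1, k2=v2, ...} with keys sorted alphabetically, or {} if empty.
Answer: {a=11, b=25, c=-15, d=23}

Derivation:
  after event 1 (t=5: SET a = 4): {a=4}
  after event 2 (t=12: SET d = 30): {a=4, d=30}
  after event 3 (t=16: DEC a by 5): {a=-1, d=30}
  after event 4 (t=25: DEL b): {a=-1, d=30}
  after event 5 (t=31: SET b = -12): {a=-1, b=-12, d=30}
  after event 6 (t=34: SET b = 38): {a=-1, b=38, d=30}
  after event 7 (t=40: DEC b by 13): {a=-1, b=25, d=30}
  after event 8 (t=47: SET a = 11): {a=11, b=25, d=30}
  after event 9 (t=48: SET d = 23): {a=11, b=25, d=23}
  after event 10 (t=53: DEC c by 15): {a=11, b=25, c=-15, d=23}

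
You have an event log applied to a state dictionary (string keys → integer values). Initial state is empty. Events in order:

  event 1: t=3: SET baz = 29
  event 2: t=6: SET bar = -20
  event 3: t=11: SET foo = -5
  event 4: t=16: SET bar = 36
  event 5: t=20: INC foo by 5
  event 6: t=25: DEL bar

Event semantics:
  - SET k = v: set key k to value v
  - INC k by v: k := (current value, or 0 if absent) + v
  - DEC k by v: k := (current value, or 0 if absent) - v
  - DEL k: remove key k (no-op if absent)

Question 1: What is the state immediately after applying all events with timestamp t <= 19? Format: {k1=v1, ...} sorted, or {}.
Apply events with t <= 19 (4 events):
  after event 1 (t=3: SET baz = 29): {baz=29}
  after event 2 (t=6: SET bar = -20): {bar=-20, baz=29}
  after event 3 (t=11: SET foo = -5): {bar=-20, baz=29, foo=-5}
  after event 4 (t=16: SET bar = 36): {bar=36, baz=29, foo=-5}

Answer: {bar=36, baz=29, foo=-5}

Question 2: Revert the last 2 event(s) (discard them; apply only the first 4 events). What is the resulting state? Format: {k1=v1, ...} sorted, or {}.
Answer: {bar=36, baz=29, foo=-5}

Derivation:
Keep first 4 events (discard last 2):
  after event 1 (t=3: SET baz = 29): {baz=29}
  after event 2 (t=6: SET bar = -20): {bar=-20, baz=29}
  after event 3 (t=11: SET foo = -5): {bar=-20, baz=29, foo=-5}
  after event 4 (t=16: SET bar = 36): {bar=36, baz=29, foo=-5}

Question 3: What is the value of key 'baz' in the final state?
Answer: 29

Derivation:
Track key 'baz' through all 6 events:
  event 1 (t=3: SET baz = 29): baz (absent) -> 29
  event 2 (t=6: SET bar = -20): baz unchanged
  event 3 (t=11: SET foo = -5): baz unchanged
  event 4 (t=16: SET bar = 36): baz unchanged
  event 5 (t=20: INC foo by 5): baz unchanged
  event 6 (t=25: DEL bar): baz unchanged
Final: baz = 29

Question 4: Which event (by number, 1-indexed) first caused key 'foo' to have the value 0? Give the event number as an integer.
Looking for first event where foo becomes 0:
  event 3: foo = -5
  event 4: foo = -5
  event 5: foo -5 -> 0  <-- first match

Answer: 5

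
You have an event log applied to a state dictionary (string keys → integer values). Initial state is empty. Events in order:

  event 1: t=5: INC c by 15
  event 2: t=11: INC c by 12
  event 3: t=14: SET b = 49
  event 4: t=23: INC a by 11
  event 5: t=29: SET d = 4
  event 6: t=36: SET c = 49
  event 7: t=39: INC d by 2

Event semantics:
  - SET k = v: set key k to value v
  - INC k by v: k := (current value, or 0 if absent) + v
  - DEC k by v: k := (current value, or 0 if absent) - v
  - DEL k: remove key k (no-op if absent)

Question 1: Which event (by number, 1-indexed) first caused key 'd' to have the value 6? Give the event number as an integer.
Looking for first event where d becomes 6:
  event 5: d = 4
  event 6: d = 4
  event 7: d 4 -> 6  <-- first match

Answer: 7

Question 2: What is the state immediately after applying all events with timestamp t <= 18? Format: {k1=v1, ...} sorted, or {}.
Answer: {b=49, c=27}

Derivation:
Apply events with t <= 18 (3 events):
  after event 1 (t=5: INC c by 15): {c=15}
  after event 2 (t=11: INC c by 12): {c=27}
  after event 3 (t=14: SET b = 49): {b=49, c=27}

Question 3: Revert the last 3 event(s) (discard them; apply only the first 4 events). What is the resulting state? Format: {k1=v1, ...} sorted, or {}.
Answer: {a=11, b=49, c=27}

Derivation:
Keep first 4 events (discard last 3):
  after event 1 (t=5: INC c by 15): {c=15}
  after event 2 (t=11: INC c by 12): {c=27}
  after event 3 (t=14: SET b = 49): {b=49, c=27}
  after event 4 (t=23: INC a by 11): {a=11, b=49, c=27}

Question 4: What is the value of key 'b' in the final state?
Answer: 49

Derivation:
Track key 'b' through all 7 events:
  event 1 (t=5: INC c by 15): b unchanged
  event 2 (t=11: INC c by 12): b unchanged
  event 3 (t=14: SET b = 49): b (absent) -> 49
  event 4 (t=23: INC a by 11): b unchanged
  event 5 (t=29: SET d = 4): b unchanged
  event 6 (t=36: SET c = 49): b unchanged
  event 7 (t=39: INC d by 2): b unchanged
Final: b = 49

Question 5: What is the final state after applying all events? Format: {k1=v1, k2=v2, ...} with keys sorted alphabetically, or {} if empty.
  after event 1 (t=5: INC c by 15): {c=15}
  after event 2 (t=11: INC c by 12): {c=27}
  after event 3 (t=14: SET b = 49): {b=49, c=27}
  after event 4 (t=23: INC a by 11): {a=11, b=49, c=27}
  after event 5 (t=29: SET d = 4): {a=11, b=49, c=27, d=4}
  after event 6 (t=36: SET c = 49): {a=11, b=49, c=49, d=4}
  after event 7 (t=39: INC d by 2): {a=11, b=49, c=49, d=6}

Answer: {a=11, b=49, c=49, d=6}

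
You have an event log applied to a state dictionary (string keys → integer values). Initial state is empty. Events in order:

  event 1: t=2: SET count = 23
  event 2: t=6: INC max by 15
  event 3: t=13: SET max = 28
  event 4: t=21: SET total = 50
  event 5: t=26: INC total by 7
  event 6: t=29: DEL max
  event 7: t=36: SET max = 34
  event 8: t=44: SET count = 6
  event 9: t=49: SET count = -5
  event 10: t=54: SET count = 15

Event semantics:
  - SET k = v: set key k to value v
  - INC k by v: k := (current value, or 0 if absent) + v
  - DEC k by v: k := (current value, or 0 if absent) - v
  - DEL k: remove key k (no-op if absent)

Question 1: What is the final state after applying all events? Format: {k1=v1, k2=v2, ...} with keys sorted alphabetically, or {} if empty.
Answer: {count=15, max=34, total=57}

Derivation:
  after event 1 (t=2: SET count = 23): {count=23}
  after event 2 (t=6: INC max by 15): {count=23, max=15}
  after event 3 (t=13: SET max = 28): {count=23, max=28}
  after event 4 (t=21: SET total = 50): {count=23, max=28, total=50}
  after event 5 (t=26: INC total by 7): {count=23, max=28, total=57}
  after event 6 (t=29: DEL max): {count=23, total=57}
  after event 7 (t=36: SET max = 34): {count=23, max=34, total=57}
  after event 8 (t=44: SET count = 6): {count=6, max=34, total=57}
  after event 9 (t=49: SET count = -5): {count=-5, max=34, total=57}
  after event 10 (t=54: SET count = 15): {count=15, max=34, total=57}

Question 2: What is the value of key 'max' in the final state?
Track key 'max' through all 10 events:
  event 1 (t=2: SET count = 23): max unchanged
  event 2 (t=6: INC max by 15): max (absent) -> 15
  event 3 (t=13: SET max = 28): max 15 -> 28
  event 4 (t=21: SET total = 50): max unchanged
  event 5 (t=26: INC total by 7): max unchanged
  event 6 (t=29: DEL max): max 28 -> (absent)
  event 7 (t=36: SET max = 34): max (absent) -> 34
  event 8 (t=44: SET count = 6): max unchanged
  event 9 (t=49: SET count = -5): max unchanged
  event 10 (t=54: SET count = 15): max unchanged
Final: max = 34

Answer: 34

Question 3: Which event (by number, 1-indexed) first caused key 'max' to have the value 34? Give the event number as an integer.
Looking for first event where max becomes 34:
  event 2: max = 15
  event 3: max = 28
  event 4: max = 28
  event 5: max = 28
  event 6: max = (absent)
  event 7: max (absent) -> 34  <-- first match

Answer: 7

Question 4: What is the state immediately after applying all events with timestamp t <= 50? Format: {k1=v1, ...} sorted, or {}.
Apply events with t <= 50 (9 events):
  after event 1 (t=2: SET count = 23): {count=23}
  after event 2 (t=6: INC max by 15): {count=23, max=15}
  after event 3 (t=13: SET max = 28): {count=23, max=28}
  after event 4 (t=21: SET total = 50): {count=23, max=28, total=50}
  after event 5 (t=26: INC total by 7): {count=23, max=28, total=57}
  after event 6 (t=29: DEL max): {count=23, total=57}
  after event 7 (t=36: SET max = 34): {count=23, max=34, total=57}
  after event 8 (t=44: SET count = 6): {count=6, max=34, total=57}
  after event 9 (t=49: SET count = -5): {count=-5, max=34, total=57}

Answer: {count=-5, max=34, total=57}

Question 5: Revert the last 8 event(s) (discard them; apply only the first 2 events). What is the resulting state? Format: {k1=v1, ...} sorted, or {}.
Answer: {count=23, max=15}

Derivation:
Keep first 2 events (discard last 8):
  after event 1 (t=2: SET count = 23): {count=23}
  after event 2 (t=6: INC max by 15): {count=23, max=15}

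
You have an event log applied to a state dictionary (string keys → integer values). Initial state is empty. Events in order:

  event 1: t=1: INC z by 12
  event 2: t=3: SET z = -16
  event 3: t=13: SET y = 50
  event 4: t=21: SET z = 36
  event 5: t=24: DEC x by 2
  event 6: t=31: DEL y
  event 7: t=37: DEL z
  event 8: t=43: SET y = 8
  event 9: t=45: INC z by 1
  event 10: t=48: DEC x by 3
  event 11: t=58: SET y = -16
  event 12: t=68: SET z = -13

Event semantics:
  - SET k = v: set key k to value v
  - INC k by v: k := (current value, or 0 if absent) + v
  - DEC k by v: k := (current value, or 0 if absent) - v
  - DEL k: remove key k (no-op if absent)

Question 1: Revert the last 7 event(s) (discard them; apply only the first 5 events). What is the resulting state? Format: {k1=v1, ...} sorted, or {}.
Answer: {x=-2, y=50, z=36}

Derivation:
Keep first 5 events (discard last 7):
  after event 1 (t=1: INC z by 12): {z=12}
  after event 2 (t=3: SET z = -16): {z=-16}
  after event 3 (t=13: SET y = 50): {y=50, z=-16}
  after event 4 (t=21: SET z = 36): {y=50, z=36}
  after event 5 (t=24: DEC x by 2): {x=-2, y=50, z=36}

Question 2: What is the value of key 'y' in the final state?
Track key 'y' through all 12 events:
  event 1 (t=1: INC z by 12): y unchanged
  event 2 (t=3: SET z = -16): y unchanged
  event 3 (t=13: SET y = 50): y (absent) -> 50
  event 4 (t=21: SET z = 36): y unchanged
  event 5 (t=24: DEC x by 2): y unchanged
  event 6 (t=31: DEL y): y 50 -> (absent)
  event 7 (t=37: DEL z): y unchanged
  event 8 (t=43: SET y = 8): y (absent) -> 8
  event 9 (t=45: INC z by 1): y unchanged
  event 10 (t=48: DEC x by 3): y unchanged
  event 11 (t=58: SET y = -16): y 8 -> -16
  event 12 (t=68: SET z = -13): y unchanged
Final: y = -16

Answer: -16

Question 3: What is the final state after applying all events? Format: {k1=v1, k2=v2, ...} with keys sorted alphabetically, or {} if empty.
Answer: {x=-5, y=-16, z=-13}

Derivation:
  after event 1 (t=1: INC z by 12): {z=12}
  after event 2 (t=3: SET z = -16): {z=-16}
  after event 3 (t=13: SET y = 50): {y=50, z=-16}
  after event 4 (t=21: SET z = 36): {y=50, z=36}
  after event 5 (t=24: DEC x by 2): {x=-2, y=50, z=36}
  after event 6 (t=31: DEL y): {x=-2, z=36}
  after event 7 (t=37: DEL z): {x=-2}
  after event 8 (t=43: SET y = 8): {x=-2, y=8}
  after event 9 (t=45: INC z by 1): {x=-2, y=8, z=1}
  after event 10 (t=48: DEC x by 3): {x=-5, y=8, z=1}
  after event 11 (t=58: SET y = -16): {x=-5, y=-16, z=1}
  after event 12 (t=68: SET z = -13): {x=-5, y=-16, z=-13}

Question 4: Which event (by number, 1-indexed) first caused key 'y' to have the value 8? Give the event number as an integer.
Answer: 8

Derivation:
Looking for first event where y becomes 8:
  event 3: y = 50
  event 4: y = 50
  event 5: y = 50
  event 6: y = (absent)
  event 8: y (absent) -> 8  <-- first match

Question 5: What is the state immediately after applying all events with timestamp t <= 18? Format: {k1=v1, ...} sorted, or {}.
Apply events with t <= 18 (3 events):
  after event 1 (t=1: INC z by 12): {z=12}
  after event 2 (t=3: SET z = -16): {z=-16}
  after event 3 (t=13: SET y = 50): {y=50, z=-16}

Answer: {y=50, z=-16}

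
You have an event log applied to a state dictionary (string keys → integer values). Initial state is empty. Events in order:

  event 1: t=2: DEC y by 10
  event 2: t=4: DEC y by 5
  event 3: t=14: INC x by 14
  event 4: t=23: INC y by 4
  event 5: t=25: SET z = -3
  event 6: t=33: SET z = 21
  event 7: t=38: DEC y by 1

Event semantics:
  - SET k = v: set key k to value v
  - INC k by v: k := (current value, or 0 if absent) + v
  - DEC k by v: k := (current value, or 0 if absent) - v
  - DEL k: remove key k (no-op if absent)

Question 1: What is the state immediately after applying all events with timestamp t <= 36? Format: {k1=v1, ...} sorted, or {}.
Answer: {x=14, y=-11, z=21}

Derivation:
Apply events with t <= 36 (6 events):
  after event 1 (t=2: DEC y by 10): {y=-10}
  after event 2 (t=4: DEC y by 5): {y=-15}
  after event 3 (t=14: INC x by 14): {x=14, y=-15}
  after event 4 (t=23: INC y by 4): {x=14, y=-11}
  after event 5 (t=25: SET z = -3): {x=14, y=-11, z=-3}
  after event 6 (t=33: SET z = 21): {x=14, y=-11, z=21}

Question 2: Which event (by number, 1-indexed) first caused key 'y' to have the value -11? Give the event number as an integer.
Looking for first event where y becomes -11:
  event 1: y = -10
  event 2: y = -15
  event 3: y = -15
  event 4: y -15 -> -11  <-- first match

Answer: 4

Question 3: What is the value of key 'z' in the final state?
Track key 'z' through all 7 events:
  event 1 (t=2: DEC y by 10): z unchanged
  event 2 (t=4: DEC y by 5): z unchanged
  event 3 (t=14: INC x by 14): z unchanged
  event 4 (t=23: INC y by 4): z unchanged
  event 5 (t=25: SET z = -3): z (absent) -> -3
  event 6 (t=33: SET z = 21): z -3 -> 21
  event 7 (t=38: DEC y by 1): z unchanged
Final: z = 21

Answer: 21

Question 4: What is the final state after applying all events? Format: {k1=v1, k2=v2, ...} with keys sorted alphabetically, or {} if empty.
Answer: {x=14, y=-12, z=21}

Derivation:
  after event 1 (t=2: DEC y by 10): {y=-10}
  after event 2 (t=4: DEC y by 5): {y=-15}
  after event 3 (t=14: INC x by 14): {x=14, y=-15}
  after event 4 (t=23: INC y by 4): {x=14, y=-11}
  after event 5 (t=25: SET z = -3): {x=14, y=-11, z=-3}
  after event 6 (t=33: SET z = 21): {x=14, y=-11, z=21}
  after event 7 (t=38: DEC y by 1): {x=14, y=-12, z=21}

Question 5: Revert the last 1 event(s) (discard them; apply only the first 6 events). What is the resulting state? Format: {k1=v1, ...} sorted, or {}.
Keep first 6 events (discard last 1):
  after event 1 (t=2: DEC y by 10): {y=-10}
  after event 2 (t=4: DEC y by 5): {y=-15}
  after event 3 (t=14: INC x by 14): {x=14, y=-15}
  after event 4 (t=23: INC y by 4): {x=14, y=-11}
  after event 5 (t=25: SET z = -3): {x=14, y=-11, z=-3}
  after event 6 (t=33: SET z = 21): {x=14, y=-11, z=21}

Answer: {x=14, y=-11, z=21}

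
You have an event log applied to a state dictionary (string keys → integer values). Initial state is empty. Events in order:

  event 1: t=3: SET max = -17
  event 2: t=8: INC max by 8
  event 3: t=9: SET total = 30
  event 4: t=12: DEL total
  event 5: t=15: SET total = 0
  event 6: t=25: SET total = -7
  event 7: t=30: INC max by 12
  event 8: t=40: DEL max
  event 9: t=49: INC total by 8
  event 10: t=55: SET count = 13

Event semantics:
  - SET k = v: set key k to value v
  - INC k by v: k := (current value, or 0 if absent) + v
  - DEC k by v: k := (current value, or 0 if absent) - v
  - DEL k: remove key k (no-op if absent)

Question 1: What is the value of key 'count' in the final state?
Track key 'count' through all 10 events:
  event 1 (t=3: SET max = -17): count unchanged
  event 2 (t=8: INC max by 8): count unchanged
  event 3 (t=9: SET total = 30): count unchanged
  event 4 (t=12: DEL total): count unchanged
  event 5 (t=15: SET total = 0): count unchanged
  event 6 (t=25: SET total = -7): count unchanged
  event 7 (t=30: INC max by 12): count unchanged
  event 8 (t=40: DEL max): count unchanged
  event 9 (t=49: INC total by 8): count unchanged
  event 10 (t=55: SET count = 13): count (absent) -> 13
Final: count = 13

Answer: 13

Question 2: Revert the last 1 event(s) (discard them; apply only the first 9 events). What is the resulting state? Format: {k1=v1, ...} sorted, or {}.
Answer: {total=1}

Derivation:
Keep first 9 events (discard last 1):
  after event 1 (t=3: SET max = -17): {max=-17}
  after event 2 (t=8: INC max by 8): {max=-9}
  after event 3 (t=9: SET total = 30): {max=-9, total=30}
  after event 4 (t=12: DEL total): {max=-9}
  after event 5 (t=15: SET total = 0): {max=-9, total=0}
  after event 6 (t=25: SET total = -7): {max=-9, total=-7}
  after event 7 (t=30: INC max by 12): {max=3, total=-7}
  after event 8 (t=40: DEL max): {total=-7}
  after event 9 (t=49: INC total by 8): {total=1}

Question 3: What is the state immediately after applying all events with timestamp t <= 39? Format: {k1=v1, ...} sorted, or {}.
Answer: {max=3, total=-7}

Derivation:
Apply events with t <= 39 (7 events):
  after event 1 (t=3: SET max = -17): {max=-17}
  after event 2 (t=8: INC max by 8): {max=-9}
  after event 3 (t=9: SET total = 30): {max=-9, total=30}
  after event 4 (t=12: DEL total): {max=-9}
  after event 5 (t=15: SET total = 0): {max=-9, total=0}
  after event 6 (t=25: SET total = -7): {max=-9, total=-7}
  after event 7 (t=30: INC max by 12): {max=3, total=-7}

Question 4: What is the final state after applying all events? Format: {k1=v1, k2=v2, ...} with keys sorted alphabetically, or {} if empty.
Answer: {count=13, total=1}

Derivation:
  after event 1 (t=3: SET max = -17): {max=-17}
  after event 2 (t=8: INC max by 8): {max=-9}
  after event 3 (t=9: SET total = 30): {max=-9, total=30}
  after event 4 (t=12: DEL total): {max=-9}
  after event 5 (t=15: SET total = 0): {max=-9, total=0}
  after event 6 (t=25: SET total = -7): {max=-9, total=-7}
  after event 7 (t=30: INC max by 12): {max=3, total=-7}
  after event 8 (t=40: DEL max): {total=-7}
  after event 9 (t=49: INC total by 8): {total=1}
  after event 10 (t=55: SET count = 13): {count=13, total=1}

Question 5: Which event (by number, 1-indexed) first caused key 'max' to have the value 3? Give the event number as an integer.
Answer: 7

Derivation:
Looking for first event where max becomes 3:
  event 1: max = -17
  event 2: max = -9
  event 3: max = -9
  event 4: max = -9
  event 5: max = -9
  event 6: max = -9
  event 7: max -9 -> 3  <-- first match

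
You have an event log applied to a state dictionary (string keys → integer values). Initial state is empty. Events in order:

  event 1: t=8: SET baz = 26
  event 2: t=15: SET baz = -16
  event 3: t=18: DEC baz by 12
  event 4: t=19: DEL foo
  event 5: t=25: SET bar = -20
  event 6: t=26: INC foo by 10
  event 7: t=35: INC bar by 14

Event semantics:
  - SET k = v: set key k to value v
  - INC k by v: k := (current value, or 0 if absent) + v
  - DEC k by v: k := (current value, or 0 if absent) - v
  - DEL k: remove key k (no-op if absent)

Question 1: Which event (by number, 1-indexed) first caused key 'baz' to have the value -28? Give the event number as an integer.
Looking for first event where baz becomes -28:
  event 1: baz = 26
  event 2: baz = -16
  event 3: baz -16 -> -28  <-- first match

Answer: 3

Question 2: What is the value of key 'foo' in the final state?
Answer: 10

Derivation:
Track key 'foo' through all 7 events:
  event 1 (t=8: SET baz = 26): foo unchanged
  event 2 (t=15: SET baz = -16): foo unchanged
  event 3 (t=18: DEC baz by 12): foo unchanged
  event 4 (t=19: DEL foo): foo (absent) -> (absent)
  event 5 (t=25: SET bar = -20): foo unchanged
  event 6 (t=26: INC foo by 10): foo (absent) -> 10
  event 7 (t=35: INC bar by 14): foo unchanged
Final: foo = 10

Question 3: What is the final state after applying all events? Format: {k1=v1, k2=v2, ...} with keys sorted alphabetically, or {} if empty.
Answer: {bar=-6, baz=-28, foo=10}

Derivation:
  after event 1 (t=8: SET baz = 26): {baz=26}
  after event 2 (t=15: SET baz = -16): {baz=-16}
  after event 3 (t=18: DEC baz by 12): {baz=-28}
  after event 4 (t=19: DEL foo): {baz=-28}
  after event 5 (t=25: SET bar = -20): {bar=-20, baz=-28}
  after event 6 (t=26: INC foo by 10): {bar=-20, baz=-28, foo=10}
  after event 7 (t=35: INC bar by 14): {bar=-6, baz=-28, foo=10}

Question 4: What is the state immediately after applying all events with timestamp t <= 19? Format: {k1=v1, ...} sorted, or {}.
Apply events with t <= 19 (4 events):
  after event 1 (t=8: SET baz = 26): {baz=26}
  after event 2 (t=15: SET baz = -16): {baz=-16}
  after event 3 (t=18: DEC baz by 12): {baz=-28}
  after event 4 (t=19: DEL foo): {baz=-28}

Answer: {baz=-28}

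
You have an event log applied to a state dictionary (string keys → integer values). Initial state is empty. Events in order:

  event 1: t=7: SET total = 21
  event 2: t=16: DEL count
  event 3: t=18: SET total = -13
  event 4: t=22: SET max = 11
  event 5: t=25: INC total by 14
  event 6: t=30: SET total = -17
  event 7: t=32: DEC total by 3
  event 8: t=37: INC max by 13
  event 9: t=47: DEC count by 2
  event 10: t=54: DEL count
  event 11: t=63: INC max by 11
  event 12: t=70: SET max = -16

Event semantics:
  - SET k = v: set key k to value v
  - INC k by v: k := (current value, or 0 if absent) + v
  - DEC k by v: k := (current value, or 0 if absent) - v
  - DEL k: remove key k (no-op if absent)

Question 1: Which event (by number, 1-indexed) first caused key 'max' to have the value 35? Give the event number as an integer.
Answer: 11

Derivation:
Looking for first event where max becomes 35:
  event 4: max = 11
  event 5: max = 11
  event 6: max = 11
  event 7: max = 11
  event 8: max = 24
  event 9: max = 24
  event 10: max = 24
  event 11: max 24 -> 35  <-- first match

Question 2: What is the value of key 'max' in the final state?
Answer: -16

Derivation:
Track key 'max' through all 12 events:
  event 1 (t=7: SET total = 21): max unchanged
  event 2 (t=16: DEL count): max unchanged
  event 3 (t=18: SET total = -13): max unchanged
  event 4 (t=22: SET max = 11): max (absent) -> 11
  event 5 (t=25: INC total by 14): max unchanged
  event 6 (t=30: SET total = -17): max unchanged
  event 7 (t=32: DEC total by 3): max unchanged
  event 8 (t=37: INC max by 13): max 11 -> 24
  event 9 (t=47: DEC count by 2): max unchanged
  event 10 (t=54: DEL count): max unchanged
  event 11 (t=63: INC max by 11): max 24 -> 35
  event 12 (t=70: SET max = -16): max 35 -> -16
Final: max = -16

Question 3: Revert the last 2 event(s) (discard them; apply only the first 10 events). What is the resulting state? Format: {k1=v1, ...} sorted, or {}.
Answer: {max=24, total=-20}

Derivation:
Keep first 10 events (discard last 2):
  after event 1 (t=7: SET total = 21): {total=21}
  after event 2 (t=16: DEL count): {total=21}
  after event 3 (t=18: SET total = -13): {total=-13}
  after event 4 (t=22: SET max = 11): {max=11, total=-13}
  after event 5 (t=25: INC total by 14): {max=11, total=1}
  after event 6 (t=30: SET total = -17): {max=11, total=-17}
  after event 7 (t=32: DEC total by 3): {max=11, total=-20}
  after event 8 (t=37: INC max by 13): {max=24, total=-20}
  after event 9 (t=47: DEC count by 2): {count=-2, max=24, total=-20}
  after event 10 (t=54: DEL count): {max=24, total=-20}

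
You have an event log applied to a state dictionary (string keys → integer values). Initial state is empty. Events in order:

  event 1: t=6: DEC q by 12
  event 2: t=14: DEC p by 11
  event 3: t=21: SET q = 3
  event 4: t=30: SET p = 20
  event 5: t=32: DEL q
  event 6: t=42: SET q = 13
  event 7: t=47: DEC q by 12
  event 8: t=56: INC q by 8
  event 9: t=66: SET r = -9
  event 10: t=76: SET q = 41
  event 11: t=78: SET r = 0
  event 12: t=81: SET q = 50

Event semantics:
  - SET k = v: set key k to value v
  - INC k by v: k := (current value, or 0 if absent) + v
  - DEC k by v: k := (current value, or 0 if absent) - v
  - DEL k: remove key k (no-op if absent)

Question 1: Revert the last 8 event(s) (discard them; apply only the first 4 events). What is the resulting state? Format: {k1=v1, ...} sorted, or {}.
Answer: {p=20, q=3}

Derivation:
Keep first 4 events (discard last 8):
  after event 1 (t=6: DEC q by 12): {q=-12}
  after event 2 (t=14: DEC p by 11): {p=-11, q=-12}
  after event 3 (t=21: SET q = 3): {p=-11, q=3}
  after event 4 (t=30: SET p = 20): {p=20, q=3}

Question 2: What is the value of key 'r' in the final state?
Answer: 0

Derivation:
Track key 'r' through all 12 events:
  event 1 (t=6: DEC q by 12): r unchanged
  event 2 (t=14: DEC p by 11): r unchanged
  event 3 (t=21: SET q = 3): r unchanged
  event 4 (t=30: SET p = 20): r unchanged
  event 5 (t=32: DEL q): r unchanged
  event 6 (t=42: SET q = 13): r unchanged
  event 7 (t=47: DEC q by 12): r unchanged
  event 8 (t=56: INC q by 8): r unchanged
  event 9 (t=66: SET r = -9): r (absent) -> -9
  event 10 (t=76: SET q = 41): r unchanged
  event 11 (t=78: SET r = 0): r -9 -> 0
  event 12 (t=81: SET q = 50): r unchanged
Final: r = 0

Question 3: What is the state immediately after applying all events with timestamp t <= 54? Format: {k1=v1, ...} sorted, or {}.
Apply events with t <= 54 (7 events):
  after event 1 (t=6: DEC q by 12): {q=-12}
  after event 2 (t=14: DEC p by 11): {p=-11, q=-12}
  after event 3 (t=21: SET q = 3): {p=-11, q=3}
  after event 4 (t=30: SET p = 20): {p=20, q=3}
  after event 5 (t=32: DEL q): {p=20}
  after event 6 (t=42: SET q = 13): {p=20, q=13}
  after event 7 (t=47: DEC q by 12): {p=20, q=1}

Answer: {p=20, q=1}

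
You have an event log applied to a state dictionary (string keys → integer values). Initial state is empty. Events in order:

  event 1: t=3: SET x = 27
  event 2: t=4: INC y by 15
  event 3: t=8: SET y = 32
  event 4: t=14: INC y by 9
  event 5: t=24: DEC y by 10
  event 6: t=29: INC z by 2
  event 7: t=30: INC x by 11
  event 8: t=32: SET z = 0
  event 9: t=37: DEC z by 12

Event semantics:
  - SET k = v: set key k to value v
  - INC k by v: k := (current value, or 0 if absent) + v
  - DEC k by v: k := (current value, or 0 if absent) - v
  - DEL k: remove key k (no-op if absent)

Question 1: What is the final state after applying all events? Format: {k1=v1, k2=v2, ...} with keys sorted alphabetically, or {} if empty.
Answer: {x=38, y=31, z=-12}

Derivation:
  after event 1 (t=3: SET x = 27): {x=27}
  after event 2 (t=4: INC y by 15): {x=27, y=15}
  after event 3 (t=8: SET y = 32): {x=27, y=32}
  after event 4 (t=14: INC y by 9): {x=27, y=41}
  after event 5 (t=24: DEC y by 10): {x=27, y=31}
  after event 6 (t=29: INC z by 2): {x=27, y=31, z=2}
  after event 7 (t=30: INC x by 11): {x=38, y=31, z=2}
  after event 8 (t=32: SET z = 0): {x=38, y=31, z=0}
  after event 9 (t=37: DEC z by 12): {x=38, y=31, z=-12}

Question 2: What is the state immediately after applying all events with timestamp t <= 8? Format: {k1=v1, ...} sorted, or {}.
Answer: {x=27, y=32}

Derivation:
Apply events with t <= 8 (3 events):
  after event 1 (t=3: SET x = 27): {x=27}
  after event 2 (t=4: INC y by 15): {x=27, y=15}
  after event 3 (t=8: SET y = 32): {x=27, y=32}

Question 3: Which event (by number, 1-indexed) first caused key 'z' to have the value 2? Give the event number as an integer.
Looking for first event where z becomes 2:
  event 6: z (absent) -> 2  <-- first match

Answer: 6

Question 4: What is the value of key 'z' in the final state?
Track key 'z' through all 9 events:
  event 1 (t=3: SET x = 27): z unchanged
  event 2 (t=4: INC y by 15): z unchanged
  event 3 (t=8: SET y = 32): z unchanged
  event 4 (t=14: INC y by 9): z unchanged
  event 5 (t=24: DEC y by 10): z unchanged
  event 6 (t=29: INC z by 2): z (absent) -> 2
  event 7 (t=30: INC x by 11): z unchanged
  event 8 (t=32: SET z = 0): z 2 -> 0
  event 9 (t=37: DEC z by 12): z 0 -> -12
Final: z = -12

Answer: -12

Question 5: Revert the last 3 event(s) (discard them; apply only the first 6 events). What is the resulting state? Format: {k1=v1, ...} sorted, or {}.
Keep first 6 events (discard last 3):
  after event 1 (t=3: SET x = 27): {x=27}
  after event 2 (t=4: INC y by 15): {x=27, y=15}
  after event 3 (t=8: SET y = 32): {x=27, y=32}
  after event 4 (t=14: INC y by 9): {x=27, y=41}
  after event 5 (t=24: DEC y by 10): {x=27, y=31}
  after event 6 (t=29: INC z by 2): {x=27, y=31, z=2}

Answer: {x=27, y=31, z=2}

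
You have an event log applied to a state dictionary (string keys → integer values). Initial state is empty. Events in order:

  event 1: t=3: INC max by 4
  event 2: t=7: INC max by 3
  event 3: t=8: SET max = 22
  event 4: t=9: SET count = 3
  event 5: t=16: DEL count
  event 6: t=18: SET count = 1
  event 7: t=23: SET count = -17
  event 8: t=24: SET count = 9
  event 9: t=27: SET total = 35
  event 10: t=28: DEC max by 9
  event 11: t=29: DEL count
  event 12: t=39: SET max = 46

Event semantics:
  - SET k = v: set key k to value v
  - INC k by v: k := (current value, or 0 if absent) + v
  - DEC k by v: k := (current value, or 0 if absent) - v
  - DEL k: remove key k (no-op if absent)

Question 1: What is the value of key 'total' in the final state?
Track key 'total' through all 12 events:
  event 1 (t=3: INC max by 4): total unchanged
  event 2 (t=7: INC max by 3): total unchanged
  event 3 (t=8: SET max = 22): total unchanged
  event 4 (t=9: SET count = 3): total unchanged
  event 5 (t=16: DEL count): total unchanged
  event 6 (t=18: SET count = 1): total unchanged
  event 7 (t=23: SET count = -17): total unchanged
  event 8 (t=24: SET count = 9): total unchanged
  event 9 (t=27: SET total = 35): total (absent) -> 35
  event 10 (t=28: DEC max by 9): total unchanged
  event 11 (t=29: DEL count): total unchanged
  event 12 (t=39: SET max = 46): total unchanged
Final: total = 35

Answer: 35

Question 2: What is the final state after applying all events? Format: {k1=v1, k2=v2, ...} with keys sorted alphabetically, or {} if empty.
  after event 1 (t=3: INC max by 4): {max=4}
  after event 2 (t=7: INC max by 3): {max=7}
  after event 3 (t=8: SET max = 22): {max=22}
  after event 4 (t=9: SET count = 3): {count=3, max=22}
  after event 5 (t=16: DEL count): {max=22}
  after event 6 (t=18: SET count = 1): {count=1, max=22}
  after event 7 (t=23: SET count = -17): {count=-17, max=22}
  after event 8 (t=24: SET count = 9): {count=9, max=22}
  after event 9 (t=27: SET total = 35): {count=9, max=22, total=35}
  after event 10 (t=28: DEC max by 9): {count=9, max=13, total=35}
  after event 11 (t=29: DEL count): {max=13, total=35}
  after event 12 (t=39: SET max = 46): {max=46, total=35}

Answer: {max=46, total=35}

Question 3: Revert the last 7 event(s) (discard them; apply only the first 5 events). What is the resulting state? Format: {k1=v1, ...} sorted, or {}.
Keep first 5 events (discard last 7):
  after event 1 (t=3: INC max by 4): {max=4}
  after event 2 (t=7: INC max by 3): {max=7}
  after event 3 (t=8: SET max = 22): {max=22}
  after event 4 (t=9: SET count = 3): {count=3, max=22}
  after event 5 (t=16: DEL count): {max=22}

Answer: {max=22}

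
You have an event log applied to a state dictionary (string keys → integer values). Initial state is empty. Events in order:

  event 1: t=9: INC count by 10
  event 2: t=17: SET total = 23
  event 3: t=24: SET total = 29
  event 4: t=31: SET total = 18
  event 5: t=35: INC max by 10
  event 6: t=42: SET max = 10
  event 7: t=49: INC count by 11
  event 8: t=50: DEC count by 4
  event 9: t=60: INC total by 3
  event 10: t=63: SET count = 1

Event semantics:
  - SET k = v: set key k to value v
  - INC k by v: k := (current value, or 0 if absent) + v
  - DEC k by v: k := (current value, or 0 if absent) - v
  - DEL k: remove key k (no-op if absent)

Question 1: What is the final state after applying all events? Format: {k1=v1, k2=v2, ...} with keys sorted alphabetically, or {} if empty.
  after event 1 (t=9: INC count by 10): {count=10}
  after event 2 (t=17: SET total = 23): {count=10, total=23}
  after event 3 (t=24: SET total = 29): {count=10, total=29}
  after event 4 (t=31: SET total = 18): {count=10, total=18}
  after event 5 (t=35: INC max by 10): {count=10, max=10, total=18}
  after event 6 (t=42: SET max = 10): {count=10, max=10, total=18}
  after event 7 (t=49: INC count by 11): {count=21, max=10, total=18}
  after event 8 (t=50: DEC count by 4): {count=17, max=10, total=18}
  after event 9 (t=60: INC total by 3): {count=17, max=10, total=21}
  after event 10 (t=63: SET count = 1): {count=1, max=10, total=21}

Answer: {count=1, max=10, total=21}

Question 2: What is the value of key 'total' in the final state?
Track key 'total' through all 10 events:
  event 1 (t=9: INC count by 10): total unchanged
  event 2 (t=17: SET total = 23): total (absent) -> 23
  event 3 (t=24: SET total = 29): total 23 -> 29
  event 4 (t=31: SET total = 18): total 29 -> 18
  event 5 (t=35: INC max by 10): total unchanged
  event 6 (t=42: SET max = 10): total unchanged
  event 7 (t=49: INC count by 11): total unchanged
  event 8 (t=50: DEC count by 4): total unchanged
  event 9 (t=60: INC total by 3): total 18 -> 21
  event 10 (t=63: SET count = 1): total unchanged
Final: total = 21

Answer: 21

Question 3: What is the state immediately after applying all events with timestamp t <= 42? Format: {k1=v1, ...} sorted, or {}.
Answer: {count=10, max=10, total=18}

Derivation:
Apply events with t <= 42 (6 events):
  after event 1 (t=9: INC count by 10): {count=10}
  after event 2 (t=17: SET total = 23): {count=10, total=23}
  after event 3 (t=24: SET total = 29): {count=10, total=29}
  after event 4 (t=31: SET total = 18): {count=10, total=18}
  after event 5 (t=35: INC max by 10): {count=10, max=10, total=18}
  after event 6 (t=42: SET max = 10): {count=10, max=10, total=18}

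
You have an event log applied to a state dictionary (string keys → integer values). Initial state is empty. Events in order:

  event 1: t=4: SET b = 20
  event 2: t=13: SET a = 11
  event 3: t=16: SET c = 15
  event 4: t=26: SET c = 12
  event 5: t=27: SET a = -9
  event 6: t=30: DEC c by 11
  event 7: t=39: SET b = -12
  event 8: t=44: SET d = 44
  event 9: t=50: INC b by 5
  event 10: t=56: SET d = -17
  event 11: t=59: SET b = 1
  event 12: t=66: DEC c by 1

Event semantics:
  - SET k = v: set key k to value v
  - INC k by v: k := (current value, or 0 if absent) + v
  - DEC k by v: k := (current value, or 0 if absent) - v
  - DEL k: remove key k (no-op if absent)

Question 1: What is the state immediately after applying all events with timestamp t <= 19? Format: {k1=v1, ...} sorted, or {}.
Apply events with t <= 19 (3 events):
  after event 1 (t=4: SET b = 20): {b=20}
  after event 2 (t=13: SET a = 11): {a=11, b=20}
  after event 3 (t=16: SET c = 15): {a=11, b=20, c=15}

Answer: {a=11, b=20, c=15}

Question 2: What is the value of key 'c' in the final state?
Answer: 0

Derivation:
Track key 'c' through all 12 events:
  event 1 (t=4: SET b = 20): c unchanged
  event 2 (t=13: SET a = 11): c unchanged
  event 3 (t=16: SET c = 15): c (absent) -> 15
  event 4 (t=26: SET c = 12): c 15 -> 12
  event 5 (t=27: SET a = -9): c unchanged
  event 6 (t=30: DEC c by 11): c 12 -> 1
  event 7 (t=39: SET b = -12): c unchanged
  event 8 (t=44: SET d = 44): c unchanged
  event 9 (t=50: INC b by 5): c unchanged
  event 10 (t=56: SET d = -17): c unchanged
  event 11 (t=59: SET b = 1): c unchanged
  event 12 (t=66: DEC c by 1): c 1 -> 0
Final: c = 0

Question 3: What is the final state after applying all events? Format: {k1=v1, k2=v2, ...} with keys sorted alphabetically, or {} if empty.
Answer: {a=-9, b=1, c=0, d=-17}

Derivation:
  after event 1 (t=4: SET b = 20): {b=20}
  after event 2 (t=13: SET a = 11): {a=11, b=20}
  after event 3 (t=16: SET c = 15): {a=11, b=20, c=15}
  after event 4 (t=26: SET c = 12): {a=11, b=20, c=12}
  after event 5 (t=27: SET a = -9): {a=-9, b=20, c=12}
  after event 6 (t=30: DEC c by 11): {a=-9, b=20, c=1}
  after event 7 (t=39: SET b = -12): {a=-9, b=-12, c=1}
  after event 8 (t=44: SET d = 44): {a=-9, b=-12, c=1, d=44}
  after event 9 (t=50: INC b by 5): {a=-9, b=-7, c=1, d=44}
  after event 10 (t=56: SET d = -17): {a=-9, b=-7, c=1, d=-17}
  after event 11 (t=59: SET b = 1): {a=-9, b=1, c=1, d=-17}
  after event 12 (t=66: DEC c by 1): {a=-9, b=1, c=0, d=-17}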